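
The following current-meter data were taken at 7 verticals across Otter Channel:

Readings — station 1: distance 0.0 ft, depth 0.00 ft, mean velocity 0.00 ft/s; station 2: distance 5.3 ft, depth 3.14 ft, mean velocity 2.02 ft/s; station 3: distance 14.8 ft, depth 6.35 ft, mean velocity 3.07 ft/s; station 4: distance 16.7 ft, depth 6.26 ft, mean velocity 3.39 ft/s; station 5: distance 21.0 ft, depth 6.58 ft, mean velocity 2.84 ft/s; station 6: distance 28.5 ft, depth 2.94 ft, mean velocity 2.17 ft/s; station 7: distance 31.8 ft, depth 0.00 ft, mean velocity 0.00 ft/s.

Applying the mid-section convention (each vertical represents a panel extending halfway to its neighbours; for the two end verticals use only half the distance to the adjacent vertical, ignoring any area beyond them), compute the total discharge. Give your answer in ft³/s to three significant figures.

369 ft³/s

w_2 = (14.8 − 0.0)/2 = 7.4 ft; q_2 = 2.02 × 3.14 × 7.4 = 46.94 ft³/s
w_3 = (16.7 − 5.3)/2 = 5.7 ft; q_3 = 3.07 × 6.35 × 5.7 = 111.1 ft³/s
w_4 = (21.0 − 14.8)/2 = 3.1 ft; q_4 = 3.39 × 6.26 × 3.1 = 65.79 ft³/s
w_5 = (28.5 − 16.7)/2 = 5.9 ft; q_5 = 2.84 × 6.58 × 5.9 = 110.3 ft³/s
w_6 = (31.8 − 21.0)/2 = 5.4 ft; q_6 = 2.17 × 2.94 × 5.4 = 34.45 ft³/s
Stations 1, 7 contribute zero (depth or velocity is 0).
Q = Σ qᵢ = 368.5 ft³/s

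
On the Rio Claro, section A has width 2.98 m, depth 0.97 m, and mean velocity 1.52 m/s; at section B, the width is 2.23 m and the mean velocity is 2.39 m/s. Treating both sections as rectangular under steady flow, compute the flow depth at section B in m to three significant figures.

0.824 m

Q = A₁V₁ = (2.98×0.97) × 1.52 = 4.394 m³/s
d₂ = Q/(b₂ V₂) = 4.394/(2.23×2.39) = 0.8244 m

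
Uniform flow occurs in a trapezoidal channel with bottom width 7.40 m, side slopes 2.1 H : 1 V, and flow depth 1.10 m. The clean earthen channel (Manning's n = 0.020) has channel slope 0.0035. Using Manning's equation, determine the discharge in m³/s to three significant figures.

A = (b + z·y)·y = (7.40 + 2.1×1.10)×1.10 = 10.68 m²
P = b + 2y√(1+z²) = 7.40 + 2×1.10×√(1+2.1²) = 12.52 m
R = A/P = 10.68/12.52 = 0.8533 m
Q = (1/n)·A·R^(2/3)·S^(1/2) = (1/0.020) × 10.68 × 0.8533^(2/3) × 0.0035^(1/2) = 28.42 m³/s

28.4 m³/s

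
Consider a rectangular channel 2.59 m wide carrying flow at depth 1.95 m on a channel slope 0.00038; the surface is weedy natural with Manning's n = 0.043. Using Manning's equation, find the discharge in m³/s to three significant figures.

1.94 m³/s

A = b·y = 2.59 × 1.95 = 5.051 m²
P = b + 2y = 2.59 + 2×1.95 = 6.490 m
R = A/P = 5.051/6.490 = 0.7782 m
Q = (1/n)·A·R^(2/3)·S^(1/2) = (1/0.043) × 5.051 × 0.7782^(2/3) × 0.00038^(1/2) = 1.937 m³/s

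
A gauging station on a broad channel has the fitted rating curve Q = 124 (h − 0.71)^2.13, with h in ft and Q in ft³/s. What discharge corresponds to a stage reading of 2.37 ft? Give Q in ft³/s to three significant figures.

Q = 124 × (2.37 − 0.71)^2.13 = 124 × 1.66^2.13 = 365.0 ft³/s

365 ft³/s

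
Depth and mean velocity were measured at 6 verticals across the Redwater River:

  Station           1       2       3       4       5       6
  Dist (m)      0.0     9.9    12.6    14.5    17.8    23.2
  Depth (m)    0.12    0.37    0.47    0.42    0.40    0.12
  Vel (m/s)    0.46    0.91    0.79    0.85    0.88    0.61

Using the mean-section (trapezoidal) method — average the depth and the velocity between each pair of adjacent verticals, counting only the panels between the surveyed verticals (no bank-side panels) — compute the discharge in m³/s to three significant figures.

5.54 m³/s

Panel 1-2: Δb = 9.9 m, d̄ = (0.12+0.37)/2 = 0.245, v̄ = (0.46+0.91)/2 = 0.685 → q = 9.9×0.245×0.685 = 1.661 m³/s
Panel 2-3: Δb = 2.7 m, d̄ = (0.37+0.47)/2 = 0.42, v̄ = (0.91+0.79)/2 = 0.85 → q = 2.7×0.42×0.85 = 0.9639 m³/s
Panel 3-4: Δb = 1.9 m, d̄ = (0.47+0.42)/2 = 0.445, v̄ = (0.79+0.85)/2 = 0.82 → q = 1.9×0.445×0.82 = 0.6933 m³/s
Panel 4-5: Δb = 3.3 m, d̄ = (0.42+0.40)/2 = 0.41, v̄ = (0.85+0.88)/2 = 0.865 → q = 3.3×0.41×0.865 = 1.170 m³/s
Panel 5-6: Δb = 5.4 m, d̄ = (0.40+0.12)/2 = 0.26, v̄ = (0.88+0.61)/2 = 0.745 → q = 5.4×0.26×0.745 = 1.046 m³/s
Q = Σ q = 5.535 m³/s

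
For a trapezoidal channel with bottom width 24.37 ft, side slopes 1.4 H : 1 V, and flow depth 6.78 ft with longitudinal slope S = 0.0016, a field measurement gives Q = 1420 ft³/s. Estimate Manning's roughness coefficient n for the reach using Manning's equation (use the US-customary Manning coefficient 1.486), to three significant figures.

A = (b + z·y)·y = (24.37 + 1.4×6.78)×6.78 = 229.6 ft²
P = b + 2y√(1+z²) = 24.37 + 2×6.78×√(1+1.4²) = 47.70 ft
R = A/P = 229.6/47.70 = 4.813 ft
n = (1.486/Q)·A·R^(2/3)·S^(1/2) = (1.486/1420) × 229.6 × 2.851 × 0.04000 = 0.02740

0.0274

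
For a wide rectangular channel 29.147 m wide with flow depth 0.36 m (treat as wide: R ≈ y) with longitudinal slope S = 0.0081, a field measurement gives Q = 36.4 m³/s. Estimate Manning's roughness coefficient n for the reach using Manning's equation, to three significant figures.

0.0131

A = b·y = 29.147 × 0.36 = 10.49 m²
Wide channel: R ≈ y = 0.36 m
n = (1/Q)·A·R^(2/3)·S^(1/2) = (1/36.4) × 10.49 × 0.5061 × 0.09000 = 0.01313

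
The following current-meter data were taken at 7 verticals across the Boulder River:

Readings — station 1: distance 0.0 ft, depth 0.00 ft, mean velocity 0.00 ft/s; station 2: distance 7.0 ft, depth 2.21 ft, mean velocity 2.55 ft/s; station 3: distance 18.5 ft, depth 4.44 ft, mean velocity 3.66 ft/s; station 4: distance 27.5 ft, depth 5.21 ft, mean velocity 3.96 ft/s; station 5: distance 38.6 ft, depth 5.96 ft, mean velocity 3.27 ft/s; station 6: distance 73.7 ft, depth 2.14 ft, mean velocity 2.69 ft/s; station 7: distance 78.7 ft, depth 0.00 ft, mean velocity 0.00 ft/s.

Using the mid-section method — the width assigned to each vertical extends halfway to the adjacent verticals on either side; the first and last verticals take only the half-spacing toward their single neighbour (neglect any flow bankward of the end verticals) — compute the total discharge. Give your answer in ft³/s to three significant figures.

w_2 = (18.5 − 0.0)/2 = 9.25 ft; q_2 = 2.55 × 2.21 × 9.25 = 52.13 ft³/s
w_3 = (27.5 − 7.0)/2 = 10.25 ft; q_3 = 3.66 × 4.44 × 10.25 = 166.6 ft³/s
w_4 = (38.6 − 18.5)/2 = 10.05 ft; q_4 = 3.96 × 5.21 × 10.05 = 207.3 ft³/s
w_5 = (73.7 − 27.5)/2 = 23.1 ft; q_5 = 3.27 × 5.96 × 23.1 = 450.2 ft³/s
w_6 = (78.7 − 38.6)/2 = 20.05 ft; q_6 = 2.69 × 2.14 × 20.05 = 115.4 ft³/s
Stations 1, 7 contribute zero (depth or velocity is 0).
Q = Σ qᵢ = 991.7 ft³/s

992 ft³/s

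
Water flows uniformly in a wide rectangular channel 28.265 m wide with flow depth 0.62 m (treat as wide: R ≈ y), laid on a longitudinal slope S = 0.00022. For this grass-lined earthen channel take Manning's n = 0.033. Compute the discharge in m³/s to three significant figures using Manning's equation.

5.73 m³/s

A = b·y = 28.265 × 0.62 = 17.52 m²
Wide channel: R ≈ y = 0.62 m
Q = (1/n)·A·R^(2/3)·S^(1/2) = (1/0.033) × 17.52 × 0.6200^(2/3) × 0.00022^(1/2) = 5.727 m³/s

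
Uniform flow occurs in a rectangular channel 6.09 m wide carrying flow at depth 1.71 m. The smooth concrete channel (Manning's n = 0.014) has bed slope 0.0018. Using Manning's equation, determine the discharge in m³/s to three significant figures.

33.5 m³/s

A = b·y = 6.09 × 1.71 = 10.41 m²
P = b + 2y = 6.09 + 2×1.71 = 9.510 m
R = A/P = 10.41/9.510 = 1.095 m
Q = (1/n)·A·R^(2/3)·S^(1/2) = (1/0.014) × 10.41 × 1.095^(2/3) × 0.0018^(1/2) = 33.53 m³/s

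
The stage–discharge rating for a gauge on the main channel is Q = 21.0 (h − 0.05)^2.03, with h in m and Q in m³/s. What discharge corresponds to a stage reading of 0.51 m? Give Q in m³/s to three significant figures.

4.34 m³/s

Q = 21.0 × (0.51 − 0.05)^2.03 = 21.0 × 0.46^2.03 = 4.341 m³/s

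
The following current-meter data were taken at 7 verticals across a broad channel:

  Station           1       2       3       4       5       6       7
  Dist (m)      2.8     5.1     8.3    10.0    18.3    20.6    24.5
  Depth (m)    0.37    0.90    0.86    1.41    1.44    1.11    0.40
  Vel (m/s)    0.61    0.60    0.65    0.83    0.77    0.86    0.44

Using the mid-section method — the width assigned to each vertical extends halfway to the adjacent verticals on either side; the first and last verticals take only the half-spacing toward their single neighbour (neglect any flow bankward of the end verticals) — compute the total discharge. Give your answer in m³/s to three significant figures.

18.1 m³/s

w_1 = (5.1 − 2.8)/2 = 1.15 m; q_1 = 0.61 × 0.37 × 1.15 = 0.2596 m³/s
w_2 = (8.3 − 2.8)/2 = 2.75 m; q_2 = 0.60 × 0.90 × 2.75 = 1.485 m³/s
w_3 = (10.0 − 5.1)/2 = 2.45 m; q_3 = 0.65 × 0.86 × 2.45 = 1.370 m³/s
w_4 = (18.3 − 8.3)/2 = 5 m; q_4 = 0.83 × 1.41 × 5 = 5.852 m³/s
w_5 = (20.6 − 10.0)/2 = 5.3 m; q_5 = 0.77 × 1.44 × 5.3 = 5.877 m³/s
w_6 = (24.5 − 18.3)/2 = 3.1 m; q_6 = 0.86 × 1.11 × 3.1 = 2.959 m³/s
w_7 = (24.5 − 20.6)/2 = 1.95 m; q_7 = 0.44 × 0.40 × 1.95 = 0.3432 m³/s
Q = Σ qᵢ = 18.14 m³/s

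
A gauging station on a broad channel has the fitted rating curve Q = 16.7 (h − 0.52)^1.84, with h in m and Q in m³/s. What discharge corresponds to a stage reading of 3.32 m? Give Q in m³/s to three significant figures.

111 m³/s

Q = 16.7 × (3.32 − 0.52)^1.84 = 16.7 × 2.8^1.84 = 111.0 m³/s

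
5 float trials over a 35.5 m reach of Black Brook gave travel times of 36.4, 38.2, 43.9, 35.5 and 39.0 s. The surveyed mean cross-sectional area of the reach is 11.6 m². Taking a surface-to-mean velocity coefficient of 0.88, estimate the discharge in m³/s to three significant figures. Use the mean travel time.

9.39 m³/s

t̄ = (36.4 + 38.2 + 43.9 + 35.5 + 39.0) / 5 = 38.6 s
v_surface = L / t̄ = 35.5 / 38.6 = 0.9197 m/s
v_mean = 0.88 × 0.9197 = 0.8093 m/s
Q = A × v_mean = 11.6 × 0.8093 = 9.388 m³/s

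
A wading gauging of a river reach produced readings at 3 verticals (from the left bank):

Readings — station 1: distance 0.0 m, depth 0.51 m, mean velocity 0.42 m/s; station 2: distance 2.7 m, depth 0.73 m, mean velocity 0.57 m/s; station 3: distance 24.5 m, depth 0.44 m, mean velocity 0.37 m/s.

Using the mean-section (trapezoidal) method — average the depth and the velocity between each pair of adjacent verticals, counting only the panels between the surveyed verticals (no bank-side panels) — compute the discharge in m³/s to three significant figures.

6.82 m³/s

Panel 1-2: Δb = 2.7 m, d̄ = (0.51+0.73)/2 = 0.62, v̄ = (0.42+0.57)/2 = 0.495 → q = 2.7×0.62×0.495 = 0.8286 m³/s
Panel 2-3: Δb = 21.8 m, d̄ = (0.73+0.44)/2 = 0.585, v̄ = (0.57+0.37)/2 = 0.47 → q = 21.8×0.585×0.47 = 5.994 m³/s
Q = Σ q = 6.823 m³/s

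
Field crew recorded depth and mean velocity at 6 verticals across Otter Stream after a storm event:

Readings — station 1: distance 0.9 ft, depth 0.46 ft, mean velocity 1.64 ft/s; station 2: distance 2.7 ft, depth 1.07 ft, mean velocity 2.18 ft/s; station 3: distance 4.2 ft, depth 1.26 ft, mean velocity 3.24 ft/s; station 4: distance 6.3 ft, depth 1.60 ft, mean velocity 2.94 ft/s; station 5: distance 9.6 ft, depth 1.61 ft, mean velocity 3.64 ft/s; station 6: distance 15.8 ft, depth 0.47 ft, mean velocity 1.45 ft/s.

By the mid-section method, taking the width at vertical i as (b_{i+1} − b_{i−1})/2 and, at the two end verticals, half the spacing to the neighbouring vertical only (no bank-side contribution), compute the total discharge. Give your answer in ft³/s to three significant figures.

54.5 ft³/s

w_1 = (2.7 − 0.9)/2 = 0.9 ft; q_1 = 1.64 × 0.46 × 0.9 = 0.6790 ft³/s
w_2 = (4.2 − 0.9)/2 = 1.65 ft; q_2 = 2.18 × 1.07 × 1.65 = 3.849 ft³/s
w_3 = (6.3 − 2.7)/2 = 1.8 ft; q_3 = 3.24 × 1.26 × 1.8 = 7.348 ft³/s
w_4 = (9.6 − 4.2)/2 = 2.7 ft; q_4 = 2.94 × 1.60 × 2.7 = 12.70 ft³/s
w_5 = (15.8 − 6.3)/2 = 4.75 ft; q_5 = 3.64 × 1.61 × 4.75 = 27.84 ft³/s
w_6 = (15.8 − 9.6)/2 = 3.1 ft; q_6 = 1.45 × 0.47 × 3.1 = 2.113 ft³/s
Q = Σ qᵢ = 54.53 ft³/s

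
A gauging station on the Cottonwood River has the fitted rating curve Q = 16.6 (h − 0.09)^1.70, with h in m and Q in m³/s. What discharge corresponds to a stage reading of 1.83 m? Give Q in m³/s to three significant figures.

42.6 m³/s

Q = 16.6 × (1.83 − 0.09)^1.70 = 16.6 × 1.74^1.70 = 42.56 m³/s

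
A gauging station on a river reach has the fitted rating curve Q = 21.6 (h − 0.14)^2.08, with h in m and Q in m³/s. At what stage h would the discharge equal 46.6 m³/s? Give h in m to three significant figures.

1.59 m

h − h₀ = (Q/C)^(1/b) = (46.6/21.6)^(1/2.08) = 1.447 m
h = 0.14 + 1.447 = 1.587 m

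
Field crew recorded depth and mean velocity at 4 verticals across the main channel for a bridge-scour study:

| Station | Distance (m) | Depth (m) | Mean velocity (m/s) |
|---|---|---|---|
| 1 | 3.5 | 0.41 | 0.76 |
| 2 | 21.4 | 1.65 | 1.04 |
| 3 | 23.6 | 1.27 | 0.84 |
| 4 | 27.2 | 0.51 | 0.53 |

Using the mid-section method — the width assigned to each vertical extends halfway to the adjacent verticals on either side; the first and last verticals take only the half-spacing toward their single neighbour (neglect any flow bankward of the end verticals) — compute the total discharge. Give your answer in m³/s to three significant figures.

23.6 m³/s

w_1 = (21.4 − 3.5)/2 = 8.95 m; q_1 = 0.76 × 0.41 × 8.95 = 2.789 m³/s
w_2 = (23.6 − 3.5)/2 = 10.05 m; q_2 = 1.04 × 1.65 × 10.05 = 17.25 m³/s
w_3 = (27.2 − 21.4)/2 = 2.9 m; q_3 = 0.84 × 1.27 × 2.9 = 3.094 m³/s
w_4 = (27.2 − 23.6)/2 = 1.8 m; q_4 = 0.53 × 0.51 × 1.8 = 0.4865 m³/s
Q = Σ qᵢ = 23.61 m³/s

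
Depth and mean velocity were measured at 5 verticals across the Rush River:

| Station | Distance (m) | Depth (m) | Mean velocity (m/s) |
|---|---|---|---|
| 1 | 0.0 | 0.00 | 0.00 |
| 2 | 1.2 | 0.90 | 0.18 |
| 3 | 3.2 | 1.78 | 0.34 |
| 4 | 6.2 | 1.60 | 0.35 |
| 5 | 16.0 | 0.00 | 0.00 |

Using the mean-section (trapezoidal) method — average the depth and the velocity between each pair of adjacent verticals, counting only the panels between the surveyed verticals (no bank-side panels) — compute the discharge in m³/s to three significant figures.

Panel 1-2: Δb = 1.2 m, d̄ = (0.00+0.90)/2 = 0.45, v̄ = (0.00+0.18)/2 = 0.09 → q = 1.2×0.45×0.09 = 0.04860 m³/s
Panel 2-3: Δb = 2 m, d̄ = (0.90+1.78)/2 = 1.34, v̄ = (0.18+0.34)/2 = 0.26 → q = 2×1.34×0.26 = 0.6968 m³/s
Panel 3-4: Δb = 3 m, d̄ = (1.78+1.60)/2 = 1.69, v̄ = (0.34+0.35)/2 = 0.345 → q = 3×1.69×0.345 = 1.749 m³/s
Panel 4-5: Δb = 9.8 m, d̄ = (1.60+0.00)/2 = 0.8, v̄ = (0.35+0.00)/2 = 0.175 → q = 9.8×0.8×0.175 = 1.372 m³/s
Q = Σ q = 3.867 m³/s

3.87 m³/s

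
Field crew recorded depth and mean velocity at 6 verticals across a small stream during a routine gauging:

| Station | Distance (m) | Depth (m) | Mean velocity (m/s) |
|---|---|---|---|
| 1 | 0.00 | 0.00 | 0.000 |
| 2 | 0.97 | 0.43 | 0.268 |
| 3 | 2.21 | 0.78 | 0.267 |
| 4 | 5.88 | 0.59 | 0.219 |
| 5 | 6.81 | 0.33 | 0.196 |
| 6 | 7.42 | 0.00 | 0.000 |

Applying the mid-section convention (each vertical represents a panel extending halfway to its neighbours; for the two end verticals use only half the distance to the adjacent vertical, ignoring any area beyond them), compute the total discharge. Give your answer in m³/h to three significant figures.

3550 m³/h

w_2 = (2.21 − 0.00)/2 = 1.105 m; q_2 = 0.268 × 0.43 × 1.105 = 0.1273 m³/s
w_3 = (5.88 − 0.97)/2 = 2.455 m; q_3 = 0.267 × 0.78 × 2.455 = 0.5113 m³/s
w_4 = (6.81 − 2.21)/2 = 2.3 m; q_4 = 0.219 × 0.59 × 2.3 = 0.2972 m³/s
w_5 = (7.42 − 5.88)/2 = 0.77 m; q_5 = 0.196 × 0.33 × 0.77 = 0.04980 m³/s
Stations 1, 6 contribute zero (depth or velocity is 0).
Q = Σ qᵢ = 0.9856 m³/s
= 0.9856 × 3600 = 3548 m³/h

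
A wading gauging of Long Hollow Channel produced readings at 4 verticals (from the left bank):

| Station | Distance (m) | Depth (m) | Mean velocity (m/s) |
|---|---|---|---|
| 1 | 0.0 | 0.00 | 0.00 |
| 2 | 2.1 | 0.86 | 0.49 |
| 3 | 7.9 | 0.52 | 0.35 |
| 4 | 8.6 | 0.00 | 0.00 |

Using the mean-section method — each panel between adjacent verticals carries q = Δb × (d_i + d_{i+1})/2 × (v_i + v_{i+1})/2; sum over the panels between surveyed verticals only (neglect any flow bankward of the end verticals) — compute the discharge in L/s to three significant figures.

1930 L/s

Panel 1-2: Δb = 2.1 m, d̄ = (0.00+0.86)/2 = 0.43, v̄ = (0.00+0.49)/2 = 0.245 → q = 2.1×0.43×0.245 = 0.2212 m³/s
Panel 2-3: Δb = 5.8 m, d̄ = (0.86+0.52)/2 = 0.69, v̄ = (0.49+0.35)/2 = 0.42 → q = 5.8×0.69×0.42 = 1.681 m³/s
Panel 3-4: Δb = 0.7 m, d̄ = (0.52+0.00)/2 = 0.26, v̄ = (0.35+0.00)/2 = 0.175 → q = 0.7×0.26×0.175 = 0.03185 m³/s
Q = Σ q = 1.934 m³/s
= 1.934 × 1000 = 1934 L/s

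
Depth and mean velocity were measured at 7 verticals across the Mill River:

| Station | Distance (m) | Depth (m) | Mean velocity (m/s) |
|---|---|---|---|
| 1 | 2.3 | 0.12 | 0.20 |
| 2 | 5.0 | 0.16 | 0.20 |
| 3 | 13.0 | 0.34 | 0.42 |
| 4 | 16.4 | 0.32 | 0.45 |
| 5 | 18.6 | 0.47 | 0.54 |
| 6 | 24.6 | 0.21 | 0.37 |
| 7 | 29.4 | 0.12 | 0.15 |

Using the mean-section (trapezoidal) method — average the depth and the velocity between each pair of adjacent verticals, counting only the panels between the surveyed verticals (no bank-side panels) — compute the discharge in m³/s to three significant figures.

Panel 1-2: Δb = 2.7 m, d̄ = (0.12+0.16)/2 = 0.14, v̄ = (0.20+0.20)/2 = 0.2 → q = 2.7×0.14×0.2 = 0.07560 m³/s
Panel 2-3: Δb = 8 m, d̄ = (0.16+0.34)/2 = 0.25, v̄ = (0.20+0.42)/2 = 0.31 → q = 8×0.25×0.31 = 0.6200 m³/s
Panel 3-4: Δb = 3.4 m, d̄ = (0.34+0.32)/2 = 0.33, v̄ = (0.42+0.45)/2 = 0.435 → q = 3.4×0.33×0.435 = 0.4881 m³/s
Panel 4-5: Δb = 2.2 m, d̄ = (0.32+0.47)/2 = 0.395, v̄ = (0.45+0.54)/2 = 0.495 → q = 2.2×0.395×0.495 = 0.4302 m³/s
Panel 5-6: Δb = 6 m, d̄ = (0.47+0.21)/2 = 0.34, v̄ = (0.54+0.37)/2 = 0.455 → q = 6×0.34×0.455 = 0.9282 m³/s
Panel 6-7: Δb = 4.8 m, d̄ = (0.21+0.12)/2 = 0.165, v̄ = (0.37+0.15)/2 = 0.26 → q = 4.8×0.165×0.26 = 0.2059 m³/s
Q = Σ q = 2.748 m³/s

2.75 m³/s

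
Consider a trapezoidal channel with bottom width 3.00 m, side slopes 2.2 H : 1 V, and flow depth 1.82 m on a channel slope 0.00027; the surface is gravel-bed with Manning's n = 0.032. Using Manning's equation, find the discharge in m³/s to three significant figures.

6.89 m³/s

A = (b + z·y)·y = (3.00 + 2.2×1.82)×1.82 = 12.75 m²
P = b + 2y√(1+z²) = 3.00 + 2×1.82×√(1+2.2²) = 11.80 m
R = A/P = 12.75/11.80 = 1.081 m
Q = (1/n)·A·R^(2/3)·S^(1/2) = (1/0.032) × 12.75 × 1.081^(2/3) × 0.00027^(1/2) = 6.893 m³/s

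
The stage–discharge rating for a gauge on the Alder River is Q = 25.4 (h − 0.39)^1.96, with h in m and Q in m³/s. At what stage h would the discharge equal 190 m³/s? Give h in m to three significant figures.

h − h₀ = (Q/C)^(1/b) = (190/25.4)^(1/1.96) = 2.792 m
h = 0.39 + 2.792 = 3.182 m

3.18 m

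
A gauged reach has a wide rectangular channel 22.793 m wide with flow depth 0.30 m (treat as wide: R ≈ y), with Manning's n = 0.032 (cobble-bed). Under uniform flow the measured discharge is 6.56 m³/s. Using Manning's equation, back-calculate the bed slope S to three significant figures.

A = b·y = 22.793 × 0.30 = 6.838 m²
Wide channel: R ≈ y = 0.30 m
S = (Q·n / (1·A·R^(2/3)))² = (6.56×0.032 / (1×6.838×0.4481))² = 0.004693

0.00469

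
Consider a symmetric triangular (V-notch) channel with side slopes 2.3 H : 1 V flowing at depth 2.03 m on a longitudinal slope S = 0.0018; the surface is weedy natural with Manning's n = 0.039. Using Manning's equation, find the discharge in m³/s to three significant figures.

9.83 m³/s

A = z·y² = 2.3×2.03² = 9.478 m²
P = 2y√(1+z²) = 2×2.03×√(1+2.3²) = 10.18 m
R = A/P = 9.478/10.18 = 0.9308 m
Q = (1/n)·A·R^(2/3)·S^(1/2) = (1/0.039) × 9.478 × 0.9308^(2/3) × 0.0018^(1/2) = 9.830 m³/s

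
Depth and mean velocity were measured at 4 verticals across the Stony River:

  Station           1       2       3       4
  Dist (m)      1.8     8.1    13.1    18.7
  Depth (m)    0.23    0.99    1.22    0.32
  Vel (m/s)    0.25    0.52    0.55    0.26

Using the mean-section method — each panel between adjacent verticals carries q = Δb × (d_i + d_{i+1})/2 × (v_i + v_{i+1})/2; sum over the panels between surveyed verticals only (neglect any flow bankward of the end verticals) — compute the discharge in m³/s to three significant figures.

6.18 m³/s

Panel 1-2: Δb = 6.3 m, d̄ = (0.23+0.99)/2 = 0.61, v̄ = (0.25+0.52)/2 = 0.385 → q = 6.3×0.61×0.385 = 1.480 m³/s
Panel 2-3: Δb = 5 m, d̄ = (0.99+1.22)/2 = 1.105, v̄ = (0.52+0.55)/2 = 0.535 → q = 5×1.105×0.535 = 2.956 m³/s
Panel 3-4: Δb = 5.6 m, d̄ = (1.22+0.32)/2 = 0.77, v̄ = (0.55+0.26)/2 = 0.405 → q = 5.6×0.77×0.405 = 1.746 m³/s
Q = Σ q = 6.182 m³/s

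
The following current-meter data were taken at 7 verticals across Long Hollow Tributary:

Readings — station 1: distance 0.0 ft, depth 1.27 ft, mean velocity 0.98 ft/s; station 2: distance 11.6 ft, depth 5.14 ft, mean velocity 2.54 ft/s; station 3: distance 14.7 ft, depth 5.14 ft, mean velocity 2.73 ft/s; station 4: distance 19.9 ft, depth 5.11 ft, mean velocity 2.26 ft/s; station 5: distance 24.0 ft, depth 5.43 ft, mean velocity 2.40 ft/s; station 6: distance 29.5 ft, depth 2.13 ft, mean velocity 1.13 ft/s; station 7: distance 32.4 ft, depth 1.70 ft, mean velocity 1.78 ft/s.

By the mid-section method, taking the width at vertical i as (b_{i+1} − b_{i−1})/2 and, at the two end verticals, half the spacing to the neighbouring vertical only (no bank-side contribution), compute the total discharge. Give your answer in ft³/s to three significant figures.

292 ft³/s

w_1 = (11.6 − 0.0)/2 = 5.8 ft; q_1 = 0.98 × 1.27 × 5.8 = 7.219 ft³/s
w_2 = (14.7 − 0.0)/2 = 7.35 ft; q_2 = 2.54 × 5.14 × 7.35 = 95.96 ft³/s
w_3 = (19.9 − 11.6)/2 = 4.15 ft; q_3 = 2.73 × 5.14 × 4.15 = 58.23 ft³/s
w_4 = (24.0 − 14.7)/2 = 4.65 ft; q_4 = 2.26 × 5.11 × 4.65 = 53.70 ft³/s
w_5 = (29.5 − 19.9)/2 = 4.8 ft; q_5 = 2.40 × 5.43 × 4.8 = 62.55 ft³/s
w_6 = (32.4 − 24.0)/2 = 4.2 ft; q_6 = 1.13 × 2.13 × 4.2 = 10.11 ft³/s
w_7 = (32.4 − 29.5)/2 = 1.45 ft; q_7 = 1.78 × 1.70 × 1.45 = 4.388 ft³/s
Q = Σ qᵢ = 292.2 ft³/s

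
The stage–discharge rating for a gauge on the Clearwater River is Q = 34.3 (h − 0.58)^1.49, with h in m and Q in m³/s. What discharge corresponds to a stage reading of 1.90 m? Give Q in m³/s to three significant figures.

51.9 m³/s

Q = 34.3 × (1.90 − 0.58)^1.49 = 34.3 × 1.32^1.49 = 51.87 m³/s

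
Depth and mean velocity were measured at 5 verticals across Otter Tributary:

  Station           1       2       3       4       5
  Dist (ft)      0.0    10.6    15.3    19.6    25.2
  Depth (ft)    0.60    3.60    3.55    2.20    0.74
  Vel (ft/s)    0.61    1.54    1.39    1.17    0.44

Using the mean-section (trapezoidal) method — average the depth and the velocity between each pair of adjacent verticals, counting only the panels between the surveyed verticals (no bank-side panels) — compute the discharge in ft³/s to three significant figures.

Panel 1-2: Δb = 10.6 ft, d̄ = (0.60+3.60)/2 = 2.1, v̄ = (0.61+1.54)/2 = 1.075 → q = 10.6×2.1×1.075 = 23.93 ft³/s
Panel 2-3: Δb = 4.7 ft, d̄ = (3.60+3.55)/2 = 3.575, v̄ = (1.54+1.39)/2 = 1.465 → q = 4.7×3.575×1.465 = 24.62 ft³/s
Panel 3-4: Δb = 4.3 ft, d̄ = (3.55+2.20)/2 = 2.875, v̄ = (1.39+1.17)/2 = 1.28 → q = 4.3×2.875×1.28 = 15.82 ft³/s
Panel 4-5: Δb = 5.6 ft, d̄ = (2.20+0.74)/2 = 1.47, v̄ = (1.17+0.44)/2 = 0.805 → q = 5.6×1.47×0.805 = 6.627 ft³/s
Q = Σ q = 71.00 ft³/s

71.0 ft³/s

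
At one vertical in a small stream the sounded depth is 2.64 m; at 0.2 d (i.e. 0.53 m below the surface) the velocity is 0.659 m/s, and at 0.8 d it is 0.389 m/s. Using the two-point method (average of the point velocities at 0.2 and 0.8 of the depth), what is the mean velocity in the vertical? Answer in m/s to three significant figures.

0.524 m/s

v̄ = (0.659 + 0.389) / 2 = 0.5240 m/s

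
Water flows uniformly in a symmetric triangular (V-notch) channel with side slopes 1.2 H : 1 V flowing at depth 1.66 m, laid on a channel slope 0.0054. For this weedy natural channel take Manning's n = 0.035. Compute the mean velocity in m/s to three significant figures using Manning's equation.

1.56 m/s

A = z·y² = 1.2×1.66² = 3.307 m²
P = 2y√(1+z²) = 2×1.66×√(1+1.2²) = 5.186 m
R = A/P = 3.307/5.186 = 0.6376 m
Q = (1/n)·A·R^(2/3)·S^(1/2) = (1/0.035) × 3.307 × 0.6376^(2/3) × 0.0054^(1/2) = 5.143 m³/s
V = Q/A = 5.143/3.307 = 1.555 m/s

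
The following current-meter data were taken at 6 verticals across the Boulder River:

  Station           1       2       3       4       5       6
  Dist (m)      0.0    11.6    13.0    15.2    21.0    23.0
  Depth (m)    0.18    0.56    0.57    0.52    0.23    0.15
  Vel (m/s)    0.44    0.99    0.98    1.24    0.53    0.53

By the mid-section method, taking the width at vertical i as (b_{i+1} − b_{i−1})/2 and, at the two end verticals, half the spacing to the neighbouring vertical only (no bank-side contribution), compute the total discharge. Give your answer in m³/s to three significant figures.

8.20 m³/s

w_1 = (11.6 − 0.0)/2 = 5.8 m; q_1 = 0.44 × 0.18 × 5.8 = 0.4594 m³/s
w_2 = (13.0 − 0.0)/2 = 6.5 m; q_2 = 0.99 × 0.56 × 6.5 = 3.604 m³/s
w_3 = (15.2 − 11.6)/2 = 1.8 m; q_3 = 0.98 × 0.57 × 1.8 = 1.005 m³/s
w_4 = (21.0 − 13.0)/2 = 4 m; q_4 = 1.24 × 0.52 × 4 = 2.579 m³/s
w_5 = (23.0 − 15.2)/2 = 3.9 m; q_5 = 0.53 × 0.23 × 3.9 = 0.4754 m³/s
w_6 = (23.0 − 21.0)/2 = 1 m; q_6 = 0.53 × 0.15 × 1 = 0.07950 m³/s
Q = Σ qᵢ = 8.203 m³/s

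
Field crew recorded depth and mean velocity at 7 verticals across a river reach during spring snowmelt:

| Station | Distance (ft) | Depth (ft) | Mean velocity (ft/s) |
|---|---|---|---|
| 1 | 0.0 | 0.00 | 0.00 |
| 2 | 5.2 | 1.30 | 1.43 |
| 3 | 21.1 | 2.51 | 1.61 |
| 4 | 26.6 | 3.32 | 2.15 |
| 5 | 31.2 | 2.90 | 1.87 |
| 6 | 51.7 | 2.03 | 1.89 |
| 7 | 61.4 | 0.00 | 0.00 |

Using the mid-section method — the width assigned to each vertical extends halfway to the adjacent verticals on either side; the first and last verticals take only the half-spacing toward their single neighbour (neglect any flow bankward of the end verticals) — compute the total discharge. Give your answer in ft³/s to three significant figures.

225 ft³/s

w_2 = (21.1 − 0.0)/2 = 10.55 ft; q_2 = 1.43 × 1.30 × 10.55 = 19.61 ft³/s
w_3 = (26.6 − 5.2)/2 = 10.7 ft; q_3 = 1.61 × 2.51 × 10.7 = 43.24 ft³/s
w_4 = (31.2 − 21.1)/2 = 5.05 ft; q_4 = 2.15 × 3.32 × 5.05 = 36.05 ft³/s
w_5 = (51.7 − 26.6)/2 = 12.55 ft; q_5 = 1.87 × 2.90 × 12.55 = 68.06 ft³/s
w_6 = (61.4 − 31.2)/2 = 15.1 ft; q_6 = 1.89 × 2.03 × 15.1 = 57.93 ft³/s
Stations 1, 7 contribute zero (depth or velocity is 0).
Q = Σ qᵢ = 224.9 ft³/s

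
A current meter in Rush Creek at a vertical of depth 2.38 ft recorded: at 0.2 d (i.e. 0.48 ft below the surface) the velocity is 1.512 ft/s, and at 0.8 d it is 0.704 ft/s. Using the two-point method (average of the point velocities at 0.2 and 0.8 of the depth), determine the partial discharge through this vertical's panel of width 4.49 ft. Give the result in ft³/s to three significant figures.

v̄ = (1.512 + 0.704) / 2 = 1.108 ft/s
q = v̄ × d × w = 1.108 × 2.38 × 4.49 = 11.84 ft³/s

11.8 ft³/s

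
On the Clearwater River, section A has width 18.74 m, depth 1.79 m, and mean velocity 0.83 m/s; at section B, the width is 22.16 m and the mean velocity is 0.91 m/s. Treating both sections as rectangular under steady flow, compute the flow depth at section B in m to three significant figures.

Q = A₁V₁ = (18.74×1.79) × 0.83 = 27.84 m³/s
d₂ = Q/(b₂ V₂) = 27.84/(22.16×0.91) = 1.381 m

1.38 m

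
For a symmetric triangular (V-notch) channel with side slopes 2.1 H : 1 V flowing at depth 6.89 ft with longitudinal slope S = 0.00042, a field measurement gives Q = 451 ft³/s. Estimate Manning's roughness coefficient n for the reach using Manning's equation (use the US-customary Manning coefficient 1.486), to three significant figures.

0.0143

A = z·y² = 2.1×6.89² = 99.69 ft²
P = 2y√(1+z²) = 2×6.89×√(1+2.1²) = 32.05 ft
R = A/P = 99.69/32.05 = 3.110 ft
n = (1.486/Q)·A·R^(2/3)·S^(1/2) = (1.486/451) × 99.69 × 2.131 × 0.02049 = 0.01434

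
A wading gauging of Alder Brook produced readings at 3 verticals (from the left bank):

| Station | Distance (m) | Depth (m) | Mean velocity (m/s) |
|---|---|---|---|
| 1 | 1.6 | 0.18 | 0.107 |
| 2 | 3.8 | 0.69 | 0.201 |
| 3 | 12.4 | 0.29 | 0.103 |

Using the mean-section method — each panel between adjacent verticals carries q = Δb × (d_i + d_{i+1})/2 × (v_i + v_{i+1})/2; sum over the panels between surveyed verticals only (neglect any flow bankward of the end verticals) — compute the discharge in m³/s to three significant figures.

0.788 m³/s

Panel 1-2: Δb = 2.2 m, d̄ = (0.18+0.69)/2 = 0.435, v̄ = (0.107+0.201)/2 = 0.154 → q = 2.2×0.435×0.154 = 0.1474 m³/s
Panel 2-3: Δb = 8.6 m, d̄ = (0.69+0.29)/2 = 0.49, v̄ = (0.201+0.103)/2 = 0.152 → q = 8.6×0.49×0.152 = 0.6405 m³/s
Q = Σ q = 0.7879 m³/s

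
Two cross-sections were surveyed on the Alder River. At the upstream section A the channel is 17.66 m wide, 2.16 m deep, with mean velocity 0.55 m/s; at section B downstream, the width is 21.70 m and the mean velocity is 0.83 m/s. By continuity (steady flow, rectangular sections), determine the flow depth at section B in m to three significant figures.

1.16 m

Q = A₁V₁ = (17.66×2.16) × 0.55 = 20.98 m³/s
d₂ = Q/(b₂ V₂) = 20.98/(21.70×0.83) = 1.165 m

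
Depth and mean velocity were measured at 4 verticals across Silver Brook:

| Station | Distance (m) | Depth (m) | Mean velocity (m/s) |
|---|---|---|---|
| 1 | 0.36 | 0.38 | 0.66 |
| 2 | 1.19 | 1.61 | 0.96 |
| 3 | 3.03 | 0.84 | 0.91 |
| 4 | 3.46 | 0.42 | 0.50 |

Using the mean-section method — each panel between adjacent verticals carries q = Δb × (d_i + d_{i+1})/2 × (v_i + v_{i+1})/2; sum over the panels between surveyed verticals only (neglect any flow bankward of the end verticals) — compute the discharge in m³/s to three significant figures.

2.97 m³/s

Panel 1-2: Δb = 0.83 m, d̄ = (0.38+1.61)/2 = 0.995, v̄ = (0.66+0.96)/2 = 0.81 → q = 0.83×0.995×0.81 = 0.6689 m³/s
Panel 2-3: Δb = 1.84 m, d̄ = (1.61+0.84)/2 = 1.225, v̄ = (0.96+0.91)/2 = 0.935 → q = 1.84×1.225×0.935 = 2.107 m³/s
Panel 3-4: Δb = 0.43 m, d̄ = (0.84+0.42)/2 = 0.63, v̄ = (0.91+0.50)/2 = 0.705 → q = 0.43×0.63×0.705 = 0.1910 m³/s
Q = Σ q = 2.967 m³/s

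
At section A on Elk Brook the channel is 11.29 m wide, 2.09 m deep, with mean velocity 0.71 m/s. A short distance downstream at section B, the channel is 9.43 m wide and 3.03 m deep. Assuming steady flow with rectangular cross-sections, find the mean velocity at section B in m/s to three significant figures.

0.586 m/s

Q = A₁V₁ = (11.29×2.09) × 0.71 = 16.75 m³/s
A₂ = 9.43 × 3.03 = 28.57 m²
V₂ = Q/A₂ = 16.75/28.57 = 0.5863 m/s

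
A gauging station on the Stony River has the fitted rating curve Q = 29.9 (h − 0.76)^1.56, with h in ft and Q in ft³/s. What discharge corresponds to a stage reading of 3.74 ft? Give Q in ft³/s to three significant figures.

Q = 29.9 × (3.74 − 0.76)^1.56 = 29.9 × 2.98^1.56 = 164.2 ft³/s

164 ft³/s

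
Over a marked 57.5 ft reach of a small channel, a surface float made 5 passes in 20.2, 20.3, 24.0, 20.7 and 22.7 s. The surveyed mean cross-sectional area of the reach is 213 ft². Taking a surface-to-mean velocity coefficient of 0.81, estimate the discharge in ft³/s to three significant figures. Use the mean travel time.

460 ft³/s

t̄ = (20.2 + 20.3 + 24.0 + 20.7 + 22.7) / 5 = 21.58 s
v_surface = L / t̄ = 57.5 / 21.58 = 2.665 ft/s
v_mean = 0.81 × 2.665 = 2.158 ft/s
Q = A × v_mean = 213 × 2.158 = 459.7 ft³/s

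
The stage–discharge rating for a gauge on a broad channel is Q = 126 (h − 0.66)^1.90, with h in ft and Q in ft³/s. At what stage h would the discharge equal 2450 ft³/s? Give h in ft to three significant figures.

5.43 ft

h − h₀ = (Q/C)^(1/b) = (2450/126)^(1/1.90) = 4.768 ft
h = 0.66 + 4.768 = 5.428 ft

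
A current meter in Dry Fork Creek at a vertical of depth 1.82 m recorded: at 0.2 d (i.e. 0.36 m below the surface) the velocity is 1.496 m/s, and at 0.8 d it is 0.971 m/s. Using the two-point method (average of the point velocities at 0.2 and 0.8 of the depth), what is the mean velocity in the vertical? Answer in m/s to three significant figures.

v̄ = (1.496 + 0.971) / 2 = 1.234 m/s

1.23 m/s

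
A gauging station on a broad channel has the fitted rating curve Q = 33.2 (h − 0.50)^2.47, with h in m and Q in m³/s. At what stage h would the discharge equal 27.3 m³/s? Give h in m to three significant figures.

1.42 m

h − h₀ = (Q/C)^(1/b) = (27.3/33.2)^(1/2.47) = 0.9238 m
h = 0.50 + 0.9238 = 1.424 m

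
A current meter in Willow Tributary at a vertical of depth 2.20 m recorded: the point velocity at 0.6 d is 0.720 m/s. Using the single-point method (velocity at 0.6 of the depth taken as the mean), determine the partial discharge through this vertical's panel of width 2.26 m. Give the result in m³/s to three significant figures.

v̄ = v₀.₆ = 0.720 m/s
q = v̄ × d × w = 0.7200 × 2.20 × 2.26 = 3.580 m³/s

3.58 m³/s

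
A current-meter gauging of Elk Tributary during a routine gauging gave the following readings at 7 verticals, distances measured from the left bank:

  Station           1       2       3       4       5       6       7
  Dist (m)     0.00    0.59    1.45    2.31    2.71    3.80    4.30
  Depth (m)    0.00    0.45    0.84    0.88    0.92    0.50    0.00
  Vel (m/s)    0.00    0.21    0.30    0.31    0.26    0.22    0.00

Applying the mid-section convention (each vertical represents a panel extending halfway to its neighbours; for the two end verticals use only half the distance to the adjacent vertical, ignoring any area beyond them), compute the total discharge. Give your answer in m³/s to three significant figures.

w_2 = (1.45 − 0.00)/2 = 0.725 m; q_2 = 0.21 × 0.45 × 0.725 = 0.06851 m³/s
w_3 = (2.31 − 0.59)/2 = 0.86 m; q_3 = 0.30 × 0.84 × 0.86 = 0.2167 m³/s
w_4 = (2.71 − 1.45)/2 = 0.63 m; q_4 = 0.31 × 0.88 × 0.63 = 0.1719 m³/s
w_5 = (3.80 − 2.31)/2 = 0.745 m; q_5 = 0.26 × 0.92 × 0.745 = 0.1782 m³/s
w_6 = (4.30 − 2.71)/2 = 0.795 m; q_6 = 0.22 × 0.50 × 0.795 = 0.08745 m³/s
Stations 1, 7 contribute zero (depth or velocity is 0).
Q = Σ qᵢ = 0.7228 m³/s

0.723 m³/s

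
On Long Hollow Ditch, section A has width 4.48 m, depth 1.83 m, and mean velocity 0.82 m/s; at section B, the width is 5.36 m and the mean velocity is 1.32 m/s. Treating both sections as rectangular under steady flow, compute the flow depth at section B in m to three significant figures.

Q = A₁V₁ = (4.48×1.83) × 0.82 = 6.723 m³/s
d₂ = Q/(b₂ V₂) = 6.723/(5.36×1.32) = 0.9502 m

0.950 m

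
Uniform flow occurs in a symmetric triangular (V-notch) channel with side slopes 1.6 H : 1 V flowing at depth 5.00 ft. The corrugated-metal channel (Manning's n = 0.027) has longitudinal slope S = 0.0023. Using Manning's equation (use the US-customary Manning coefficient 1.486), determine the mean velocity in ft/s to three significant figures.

A = z·y² = 1.6×5.00² = 40.00 ft²
P = 2y√(1+z²) = 2×5.00×√(1+1.6²) = 18.87 ft
R = A/P = 40.00/18.87 = 2.120 ft
Q = (1.486/n)·A·R^(2/3)·S^(1/2) = (1.486/0.027) × 40.00 × 2.120^(2/3) × 0.0023^(1/2) = 174.2 ft³/s
V = Q/A = 174.2/40.00 = 4.356 ft/s

4.36 ft/s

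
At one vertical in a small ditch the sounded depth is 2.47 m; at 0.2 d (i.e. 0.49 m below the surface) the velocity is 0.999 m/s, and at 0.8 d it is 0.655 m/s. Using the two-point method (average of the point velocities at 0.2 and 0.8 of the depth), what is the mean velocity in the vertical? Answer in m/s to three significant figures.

0.827 m/s

v̄ = (0.999 + 0.655) / 2 = 0.8270 m/s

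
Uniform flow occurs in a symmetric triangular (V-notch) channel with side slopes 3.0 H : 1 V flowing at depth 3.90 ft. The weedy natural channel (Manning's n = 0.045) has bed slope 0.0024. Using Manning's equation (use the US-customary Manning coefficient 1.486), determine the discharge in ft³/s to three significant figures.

A = z·y² = 3.0×3.90² = 45.63 ft²
P = 2y√(1+z²) = 2×3.90×√(1+3.0²) = 24.67 ft
R = A/P = 45.63/24.67 = 1.850 ft
Q = (1.486/n)·A·R^(2/3)·S^(1/2) = (1.486/0.045) × 45.63 × 1.850^(2/3) × 0.0024^(1/2) = 111.2 ft³/s

111 ft³/s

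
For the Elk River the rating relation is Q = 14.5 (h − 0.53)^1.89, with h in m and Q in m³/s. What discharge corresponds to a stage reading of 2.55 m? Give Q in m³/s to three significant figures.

54.8 m³/s

Q = 14.5 × (2.55 − 0.53)^1.89 = 14.5 × 2.02^1.89 = 54.76 m³/s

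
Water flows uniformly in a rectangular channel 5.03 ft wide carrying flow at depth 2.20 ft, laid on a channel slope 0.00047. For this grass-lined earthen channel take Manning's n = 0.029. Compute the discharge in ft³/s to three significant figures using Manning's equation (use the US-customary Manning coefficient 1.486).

A = b·y = 5.03 × 2.20 = 11.07 ft²
P = b + 2y = 5.03 + 2×2.20 = 9.430 ft
R = A/P = 11.07/9.430 = 1.173 ft
Q = (1.486/n)·A·R^(2/3)·S^(1/2) = (1.486/0.029) × 11.07 × 1.173^(2/3) × 0.00047^(1/2) = 13.68 ft³/s

13.7 ft³/s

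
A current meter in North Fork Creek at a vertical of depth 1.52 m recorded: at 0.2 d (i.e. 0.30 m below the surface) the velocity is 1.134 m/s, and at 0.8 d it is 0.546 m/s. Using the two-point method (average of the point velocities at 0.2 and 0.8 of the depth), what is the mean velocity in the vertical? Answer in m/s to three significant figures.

0.840 m/s

v̄ = (1.134 + 0.546) / 2 = 0.8400 m/s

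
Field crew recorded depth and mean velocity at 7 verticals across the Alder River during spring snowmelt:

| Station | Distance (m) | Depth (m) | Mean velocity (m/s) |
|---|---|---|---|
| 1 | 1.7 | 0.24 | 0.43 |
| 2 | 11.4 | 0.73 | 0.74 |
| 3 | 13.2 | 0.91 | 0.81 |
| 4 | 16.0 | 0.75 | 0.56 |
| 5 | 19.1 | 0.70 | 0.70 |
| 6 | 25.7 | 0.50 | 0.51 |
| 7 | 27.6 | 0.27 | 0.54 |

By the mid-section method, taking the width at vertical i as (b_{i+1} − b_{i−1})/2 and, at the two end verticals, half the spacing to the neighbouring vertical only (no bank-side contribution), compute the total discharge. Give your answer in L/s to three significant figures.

10100 L/s

w_1 = (11.4 − 1.7)/2 = 4.85 m; q_1 = 0.43 × 0.24 × 4.85 = 0.5005 m³/s
w_2 = (13.2 − 1.7)/2 = 5.75 m; q_2 = 0.74 × 0.73 × 5.75 = 3.106 m³/s
w_3 = (16.0 − 11.4)/2 = 2.3 m; q_3 = 0.81 × 0.91 × 2.3 = 1.695 m³/s
w_4 = (19.1 − 13.2)/2 = 2.95 m; q_4 = 0.56 × 0.75 × 2.95 = 1.239 m³/s
w_5 = (25.7 − 16.0)/2 = 4.85 m; q_5 = 0.70 × 0.70 × 4.85 = 2.377 m³/s
w_6 = (27.6 − 19.1)/2 = 4.25 m; q_6 = 0.51 × 0.50 × 4.25 = 1.084 m³/s
w_7 = (27.6 − 25.7)/2 = 0.95 m; q_7 = 0.54 × 0.27 × 0.95 = 0.1385 m³/s
Q = Σ qᵢ = 10.14 m³/s
= 10.14 × 1000 = 10140 L/s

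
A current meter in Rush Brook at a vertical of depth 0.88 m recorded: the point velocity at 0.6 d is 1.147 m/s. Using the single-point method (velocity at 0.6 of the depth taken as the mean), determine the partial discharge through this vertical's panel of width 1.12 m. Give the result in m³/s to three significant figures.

1.13 m³/s

v̄ = v₀.₆ = 1.147 m/s
q = v̄ × d × w = 1.147 × 0.88 × 1.12 = 1.130 m³/s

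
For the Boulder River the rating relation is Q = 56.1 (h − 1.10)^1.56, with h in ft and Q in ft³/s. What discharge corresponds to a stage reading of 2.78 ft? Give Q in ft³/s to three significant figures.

126 ft³/s

Q = 56.1 × (2.78 − 1.10)^1.56 = 56.1 × 1.68^1.56 = 126.0 ft³/s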